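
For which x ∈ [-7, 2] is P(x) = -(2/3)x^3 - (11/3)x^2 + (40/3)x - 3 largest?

4/3

Differentiating, P'(x) = -2x^2 - (22/3)x + 40/3; which vanishes at x = -5 and x = 4/3.
Evaluating at the critical points and endpoints: P(-7) = -142/3,  P(-5) = -78,  P(4/3) = 541/81,  P(2) = 11/3.
Hence the absolute maximum is 541/81 at x = 4/3.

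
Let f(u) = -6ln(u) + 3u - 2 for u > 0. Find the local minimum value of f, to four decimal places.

-0.1589

f'(u) = -6/u + 3 = 0 gives u = 2.
f''(u) = 6/u², which is positive for u > 0, so this is a local minimum.
f(2) = -6·ln(2) + 6 - 2 ≈ -0.1589.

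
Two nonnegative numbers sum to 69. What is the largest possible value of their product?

4761/4

With x + y = 69, the product is P(x) = x(69 − x).
P'(x) = 69 − 2x = 0 gives x = 69/2; P'' = −2 < 0, so this is the maximum.
P = 69/2·69/2 = 4761/4.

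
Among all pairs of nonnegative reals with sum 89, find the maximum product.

7921/4

With x + y = 89, the product is P(x) = x(89 − x).
P'(x) = 89 − 2x = 0 gives x = 89/2; P'' = −2 < 0, so this is the maximum.
P = 89/2·89/2 = 7921/4.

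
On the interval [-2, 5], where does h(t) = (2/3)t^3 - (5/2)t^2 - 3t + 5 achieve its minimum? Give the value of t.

The derivative is 2t^2 - 5t - 3, which vanishes at t = -1/2 and t = 3.
Evaluating at the critical points and endpoints: h(-2) = -13/3; h(-1/2) = 139/24; h(3) = -17/2; h(5) = 65/6.
Hence the absolute minimum is -17/2 at t = 3.

3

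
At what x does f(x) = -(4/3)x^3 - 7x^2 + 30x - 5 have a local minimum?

Critical points: f'(x) = -4x^2 - 14x + 30 vanishes at x = -5, 3/2.
Since f''(x) = -8x - 14, we get f''(-5) = 26 > 0 ⇒ local minimum; f''(3/2) = -26 < 0 ⇒ local maximum.
Thus f has its local minimum at x = -5, with value -490/3.

-5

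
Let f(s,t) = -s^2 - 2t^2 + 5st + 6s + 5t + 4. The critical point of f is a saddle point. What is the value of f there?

-179/17

∂f/∂s = -2s + 5t + 6 = 0 and ∂f/∂t = 5s - 4t + 5 = 0, so (s, t) = (-49/17, -40/17).
The Hessian has f_{ss} = -2, f_{tt} = -4, f_{st} = 5, giving D = -17 < 0, so the point is a saddle point.
f(-49/17, -40/17) = -179/17.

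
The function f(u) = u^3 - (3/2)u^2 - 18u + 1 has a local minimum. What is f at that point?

-79/2

Critical points: f'(u) = 3u^2 - 3u - 18 vanishes at u = -2, 3.
Since f''(u) = 6u - 3, we get f''(-2) = -15 < 0 ⇒ local maximum; f''(3) = 15 > 0 ⇒ local minimum.
Thus f has its local minimum at u = 3, with value -79/2.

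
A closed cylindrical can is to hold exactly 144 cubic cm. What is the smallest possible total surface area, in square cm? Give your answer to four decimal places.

152.0861

With radius r and height h, πr²h = 144 so h = 144/(πr²), and S(r) = 2πr² + 2πrh = 2πr² + 2·144/r.
S'(r) = 4πr − 2·144/r² = 0 ⇒ r³ = 144/(2π), so r ≈ 2.8405 and h = 2r ≈ 5.6810.
S''(r) = 4π + 4·144/r³ > 0, so this is the minimum; S ≈ 152.0861.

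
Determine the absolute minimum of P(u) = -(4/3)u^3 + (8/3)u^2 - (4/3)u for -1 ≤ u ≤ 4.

-48

The derivative is -4u^2 + (16/3)u - 4/3, which vanishes at u = 1/3 and u = 1.
Compare values at every candidate in [-1, 4]: P(-1) = 16/3, P(1/3) = -16/81, P(1) = 0, P(4) = -48.
Hence the absolute minimum is -48 at u = 4.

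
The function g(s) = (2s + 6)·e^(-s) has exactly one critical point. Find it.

g'(s) = 2·e^(-s) + (2s + 6)·(-1)·e^(-s) = (-2s - 4)·e^(-s). Since e^(-s) > 0, the only critical point is s = -2.
g''(-2) has the same sign as -2 < 0, so this is a local maximum.
g(-2) = (2)·e^(2) ≈ 14.7781.

-2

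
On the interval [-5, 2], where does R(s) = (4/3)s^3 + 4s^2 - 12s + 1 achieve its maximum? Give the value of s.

Differentiating, R'(s) = 4s^2 + 8s - 12; which vanishes at s = -3 and s = 1.
Candidates: R(-5) = -17/3,  R(-3) = 37,  R(1) = -17/3,  R(2) = 11/3.
Hence the absolute maximum is 37 at s = -3.

-3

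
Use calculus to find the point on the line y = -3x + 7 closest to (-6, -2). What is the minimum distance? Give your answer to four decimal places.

Minimize D(x)^2 = (x + 6)^2 + (-3x + 9)^2.
d/dx[D^2] = 2(x + 6) + 2·(-3)·(-3x + 9) = 0 ⇒ x = 21/10.
Then y = 7/10 and the distance is √(729/10) ≈ 8.5381.

8.5381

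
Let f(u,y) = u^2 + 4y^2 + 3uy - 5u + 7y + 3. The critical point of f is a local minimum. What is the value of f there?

-233/7

∂f/∂u = 2u + 3y - 5 = 0 and ∂f/∂y = 3u + 8y + 7 = 0, so (u, y) = (61/7, -29/7).
The Hessian has f_{uu} = 2, f_{yy} = 8, f_{uy} = 3, giving D = 7 > 0 with f_{uu} > 0, so the point is a local minimum.
f(61/7, -29/7) = -233/7.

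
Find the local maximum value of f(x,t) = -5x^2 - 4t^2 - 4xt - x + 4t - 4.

-39/16

∂f/∂x = -10x - 4t - 1 = 0 and ∂f/∂t = -4x - 8t + 4 = 0, so (x, t) = (-3/8, 11/16).
The Hessian has f_{xx} = -10, f_{tt} = -8, f_{xt} = -4, giving D = 64 > 0 with f_{xx} < 0, so the point is a local maximum.
f(-3/8, 11/16) = -39/16.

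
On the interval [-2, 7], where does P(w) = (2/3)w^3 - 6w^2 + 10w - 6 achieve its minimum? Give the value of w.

Differentiating, P'(w) = 2w^2 - 12w + 10; which vanishes at w = 1 and w = 5.
Candidates: P(-2) = -166/3,  P(1) = -4/3,  P(5) = -68/3,  P(7) = -4/3.
Hence the absolute minimum is -166/3 at w = -2.

-2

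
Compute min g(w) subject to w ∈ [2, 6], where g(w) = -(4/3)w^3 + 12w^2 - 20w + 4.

g'(w) = -4w^2 + 24w - 20, whose only zero in [2, 6] is w = 5.
Evaluating at the critical points and endpoints: g(2) = 4/3,  g(5) = 112/3,  g(6) = 28.
The minimum over the interval is 4/3, attained at w = 2.

4/3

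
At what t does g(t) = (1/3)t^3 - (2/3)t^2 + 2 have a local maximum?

g'(t) = t^2 - (4/3)t. Setting g'(t) = 0 gives t ∈ {0, 4/3}.
Since g''(t) = 2t - 4/3, we get g''(0) = -4/3 < 0 ⇒ local maximum; g''(4/3) = 4/3 > 0 ⇒ local minimum.
So the local maximum value is g(0) = 2.

0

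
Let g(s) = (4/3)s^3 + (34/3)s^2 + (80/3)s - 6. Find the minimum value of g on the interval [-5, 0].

-2036/81

Differentiating, g'(s) = 4s^2 + (68/3)s + 80/3; which vanishes at s = -4 and s = -5/3.
Evaluating at the critical points and endpoints: g(-5) = -68/3; g(-4) = -50/3; g(-5/3) = -2036/81; g(0) = -6.
The minimum over the interval is -2036/81, attained at s = -5/3.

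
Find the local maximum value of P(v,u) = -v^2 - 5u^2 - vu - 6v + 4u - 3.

163/19

∂P/∂v = -2v - u - 6 = 0 and ∂P/∂u = -v - 10u + 4 = 0, so (v, u) = (-64/19, 14/19).
The Hessian has P_{vv} = -2, P_{uu} = -10, P_{vu} = -1, giving D = 19 > 0 with P_{vv} < 0, so the point is a local maximum.
P(-64/19, 14/19) = 163/19.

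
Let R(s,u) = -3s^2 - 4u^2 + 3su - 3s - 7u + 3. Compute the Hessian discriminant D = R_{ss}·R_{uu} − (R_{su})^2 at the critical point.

39

∂R/∂s = -6s + 3u - 3 = 0 and ∂R/∂u = 3s - 8u - 7 = 0, so (s, u) = (-15/13, -17/13).
The Hessian has R_{ss} = -6, R_{uu} = -8, R_{su} = 3, giving D = 39 > 0 with R_{ss} < 0, so the point is a local maximum.
D = (-6)·(-8) − (3)^2 = 39.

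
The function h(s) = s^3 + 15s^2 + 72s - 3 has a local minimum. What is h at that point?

-115

h'(s) = 3s^2 + 30s + 72 = 0 at s = -6, -4.
h''(s) = 6s + 30. h''(-6) = -6 < 0 ⇒ local maximum; h''(-4) = 6 > 0 ⇒ local minimum.
Thus h has its local minimum at s = -4, with value -115.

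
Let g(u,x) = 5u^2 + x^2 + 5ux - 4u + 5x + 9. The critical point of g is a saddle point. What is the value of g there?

286/5

∂g/∂u = 10u + 5x - 4 = 0 and ∂g/∂x = 5u + 2x + 5 = 0, so (u, x) = (-33/5, 14).
The Hessian has g_{uu} = 10, g_{xx} = 2, g_{ux} = 5, giving D = -5 < 0, so the point is a saddle point.
g(-33/5, 14) = 286/5.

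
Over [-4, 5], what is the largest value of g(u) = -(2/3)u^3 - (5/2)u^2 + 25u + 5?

995/24

The derivative is -2u^2 - 5u + 25, whose only zero in [-4, 5] is u = 5/2.
Evaluating at the critical points and endpoints: g(-4) = -277/3, g(5/2) = 995/24, g(5) = -95/6.
So the maximum is g(5/2) = 995/24.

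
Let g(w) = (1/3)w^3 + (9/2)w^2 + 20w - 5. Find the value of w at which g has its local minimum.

g'(w) = w^2 + 9w + 20. Setting g'(w) = 0 gives w ∈ {-5, -4}.
Since g''(w) = 2w + 9, we get g''(-5) = -1 < 0 ⇒ local maximum; g''(-4) = 1 > 0 ⇒ local minimum.
Thus g has its local minimum at w = -4, with value -103/3.

-4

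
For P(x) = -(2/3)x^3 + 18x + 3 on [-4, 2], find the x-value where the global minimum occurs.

The derivative is -2x^2 + 18, whose only zero in [-4, 2] is x = -3.
Candidates: P(-4) = -79/3, P(-3) = -33, P(2) = 101/3.
The minimum over the interval is -33, attained at x = -3.

-3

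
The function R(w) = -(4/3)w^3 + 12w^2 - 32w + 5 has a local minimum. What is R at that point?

-65/3

R'(w) = -4w^2 + 24w - 32. Setting R'(w) = 0 gives w ∈ {2, 4}.
Second-derivative test with R''(w) = -8w + 24: R''(2) = 8 > 0 ⇒ local minimum; R''(4) = -8 < 0 ⇒ local maximum.
Thus R has its local minimum at w = 2, with value -65/3.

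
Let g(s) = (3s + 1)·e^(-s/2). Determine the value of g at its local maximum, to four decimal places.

2.6076

g'(s) = 3·e^(-s/2) + (3s + 1)·(-1/2)·e^(-s/2) = (-(3/2)s + 5/2)·e^(-s/2). Since e^(-s/2) > 0, the only critical point is s = 5/3.
g''(5/3) has the same sign as -3/2 < 0, so this is a local maximum.
g(5/3) = (6)·e^(-5/6) ≈ 2.6076.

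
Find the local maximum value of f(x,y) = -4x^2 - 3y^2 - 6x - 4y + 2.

67/12

∂f/∂x = -8x - 6 = 0 and ∂f/∂y = -6y - 4 = 0, so (x, y) = (-3/4, -2/3).
The Hessian has f_{xx} = -8, f_{yy} = -6, f_{xy} = 0, giving D = 48 > 0 with f_{xx} < 0, so the point is a local maximum.
f(-3/4, -2/3) = 67/12.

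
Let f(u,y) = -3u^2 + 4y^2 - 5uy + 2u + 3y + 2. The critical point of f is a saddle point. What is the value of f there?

165/73

∂f/∂u = -6u - 5y + 2 = 0 and ∂f/∂y = -5u + 8y + 3 = 0, so (u, y) = (31/73, -8/73).
The Hessian has f_{uu} = -6, f_{yy} = 8, f_{uy} = -5, giving D = -73 < 0, so the point is a saddle point.
f(31/73, -8/73) = 165/73.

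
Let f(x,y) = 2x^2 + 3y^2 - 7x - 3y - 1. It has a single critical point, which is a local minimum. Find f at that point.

-63/8

∂f/∂x = 4x - 7 = 0 and ∂f/∂y = 6y - 3 = 0, so (x, y) = (7/4, 1/2).
The Hessian has f_{xx} = 4, f_{yy} = 6, f_{xy} = 0, giving D = 24 > 0 with f_{xx} > 0, so the point is a local minimum.
f(7/4, 1/2) = -63/8.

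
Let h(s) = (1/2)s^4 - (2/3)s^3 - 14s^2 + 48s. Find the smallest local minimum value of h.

Critical points: h'(s) = 2s^3 - 2s^2 - 28s + 48 vanishes at s = -4, 2, 3.
h''(s) = 6s^2 - 4s - 28. h''(-4) = 84 > 0 ⇒ local minimum; h''(2) = -12 < 0 ⇒ local maximum; h''(3) = 14 > 0 ⇒ local minimum.
The smallest local minimum is h(-4) = -736/3.

-736/3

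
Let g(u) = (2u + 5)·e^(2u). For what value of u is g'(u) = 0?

-3

By the product rule, g'(u) = (4u + 12)·e^(2u). Since e^(2u) > 0, the only critical point is u = -3.
g''(-3) has the same sign as 4 > 0, so this is a local minimum.
g(-3) = (-1)·e^(-6) ≈ -0.0025.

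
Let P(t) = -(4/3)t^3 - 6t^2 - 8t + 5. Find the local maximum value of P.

Critical points: P'(t) = -4t^2 - 12t - 8 vanishes at t = -2, -1.
Since P''(t) = -8t - 12, we get P''(-2) = 4 > 0 ⇒ local minimum; P''(-1) = -4 < 0 ⇒ local maximum.
So the local maximum value is P(-1) = 25/3.

25/3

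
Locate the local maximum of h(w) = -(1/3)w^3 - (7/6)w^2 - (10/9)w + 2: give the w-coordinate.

h'(w) = -w^2 - (7/3)w - 10/9 = 0 at w = -5/3, -2/3.
h''(w) = -2w - 7/3. h''(-5/3) = 1 > 0 ⇒ local minimum; h''(-2/3) = -1 < 0 ⇒ local maximum.
Thus h has its local maximum at w = -2/3, with value 188/81.

-2/3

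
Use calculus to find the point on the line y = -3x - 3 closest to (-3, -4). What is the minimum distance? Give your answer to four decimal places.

3.1623

Minimize D(x)^2 = (x + 3)^2 + (-3x + 1)^2.
d/dx[D^2] = 2(x + 3) + 2·(-3)·(-3x + 1) = 0 ⇒ x = 0.
Then y = -3 and the distance is √(10) ≈ 3.1623.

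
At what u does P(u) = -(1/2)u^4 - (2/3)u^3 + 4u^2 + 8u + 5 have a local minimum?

P'(u) = -2u^3 - 2u^2 + 8u + 8. Setting P'(u) = 0 gives u ∈ {-2, -1, 2}.
Second-derivative test with P''(u) = -6u^2 - 4u + 8: P''(-2) = -8 < 0 ⇒ local maximum; P''(-1) = 6 > 0 ⇒ local minimum; P''(2) = -24 < 0 ⇒ local maximum.
So the local minimum value is P(-1) = 7/6.

-1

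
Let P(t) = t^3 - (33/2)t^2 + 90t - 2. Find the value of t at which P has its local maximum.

5

P'(t) = 3t^2 - 33t + 90. Setting P'(t) = 0 gives t ∈ {5, 6}.
Second-derivative test with P''(t) = 6t - 33: P''(5) = -3 < 0 ⇒ local maximum; P''(6) = 3 > 0 ⇒ local minimum.
The local maximum is P(5) = 321/2.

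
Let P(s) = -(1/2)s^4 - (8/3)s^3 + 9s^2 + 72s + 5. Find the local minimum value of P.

-197/2

P'(s) = -2s^3 - 8s^2 + 18s + 72 = 0 at s = -4, -3, 3.
Second-derivative test with P''(s) = -6s^2 - 16s + 18: P''(-4) = -14 < 0 ⇒ local maximum; P''(-3) = 12 > 0 ⇒ local minimum; P''(3) = -84 < 0 ⇒ local maximum.
So the local minimum value is P(-3) = -197/2.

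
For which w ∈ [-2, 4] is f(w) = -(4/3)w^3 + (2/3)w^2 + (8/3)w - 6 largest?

-2

The derivative is -4w^2 + (4/3)w + 8/3, which vanishes at w = -2/3 and w = 1.
Compare values at every candidate in [-2, 4]: f(-2) = 2,  f(-2/3) = -574/81,  f(1) = -4,  f(4) = -70.
So the maximum is f(-2) = 2.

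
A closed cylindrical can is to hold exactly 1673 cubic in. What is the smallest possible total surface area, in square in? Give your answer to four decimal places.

With radius r and height h, πr²h = 1673 so h = 1673/(πr²), and S(r) = 2πr² + 2πrh = 2πr² + 2·1673/r.
S'(r) = 4πr − 2·1673/r² = 0 ⇒ r³ = 1673/(2π), so r ≈ 6.4334 and h = 2r ≈ 12.8667.
S''(r) = 4π + 4·1673/r³ > 0, so this is the minimum; S ≈ 780.1507.

780.1507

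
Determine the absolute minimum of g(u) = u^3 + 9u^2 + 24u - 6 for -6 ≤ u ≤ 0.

-42

The derivative is 3u^2 + 18u + 24, which vanishes at u = -4 and u = -2.
Compare values at every candidate in [-6, 0]: g(-6) = -42, g(-4) = -22, g(-2) = -26, g(0) = -6.
So the minimum is g(-6) = -42.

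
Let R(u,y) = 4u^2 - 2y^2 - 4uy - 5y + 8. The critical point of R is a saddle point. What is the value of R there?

121/12

∂R/∂u = 8u - 4y = 0 and ∂R/∂y = -4u - 4y - 5 = 0, so (u, y) = (-5/12, -5/6).
The Hessian has R_{uu} = 8, R_{yy} = -4, R_{uy} = -4, giving D = -48 < 0, so the point is a saddle point.
R(-5/12, -5/6) = 121/12.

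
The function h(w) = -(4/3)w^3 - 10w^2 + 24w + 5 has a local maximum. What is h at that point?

53/3

h'(w) = -4w^2 - 20w + 24. Setting h'(w) = 0 gives w ∈ {-6, 1}.
h''(w) = -8w - 20. h''(-6) = 28 > 0 ⇒ local minimum; h''(1) = -28 < 0 ⇒ local maximum.
Thus h has its local maximum at w = 1, with value 53/3.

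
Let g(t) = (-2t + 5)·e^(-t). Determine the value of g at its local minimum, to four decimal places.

Differentiating with the product rule gives g'(t) = (2t - 7)·e^(-t). Since e^(-t) > 0, the only critical point is t = 7/2.
g''(7/2) has the same sign as 2 > 0, so this is a local minimum.
g(7/2) = (-2)·e^(-7/2) ≈ -0.0604.

-0.0604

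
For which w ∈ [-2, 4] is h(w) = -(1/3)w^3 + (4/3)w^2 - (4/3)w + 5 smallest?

4

Differentiating, h'(w) = -w^2 + (8/3)w - 4/3; which vanishes at w = 2/3 and w = 2.
Candidates: h(-2) = 47/3, h(2/3) = 373/81, h(2) = 5, h(4) = -1/3.
So the minimum is h(4) = -1/3.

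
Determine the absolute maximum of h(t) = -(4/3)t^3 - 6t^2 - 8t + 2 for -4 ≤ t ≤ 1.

70/3

h'(t) = -4t^2 - 12t - 8, which vanishes at t = -2 and t = -1.
Evaluating at the critical points and endpoints: h(-4) = 70/3, h(-2) = 14/3, h(-1) = 16/3, h(1) = -40/3.
The maximum over the interval is 70/3, attained at t = -4.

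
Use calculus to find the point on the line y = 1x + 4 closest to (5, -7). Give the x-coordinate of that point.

-3

Minimize D(x)^2 = (x - 5)^2 + (x + 11)^2.
d/dx[D^2] = 2(x - 5) + 2·1·(x + 11) = 0 ⇒ x = -3.
Then y = 1 and the distance is √(128) ≈ 11.3137.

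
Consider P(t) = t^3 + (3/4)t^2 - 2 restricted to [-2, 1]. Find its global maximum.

-1/4

The derivative is 3t^2 + (3/2)t, which vanishes at t = -1/2 and t = 0.
Candidates: P(-2) = -7, P(-1/2) = -31/16, P(0) = -2, P(1) = -1/4.
The maximum over the interval is -1/4, attained at t = 1.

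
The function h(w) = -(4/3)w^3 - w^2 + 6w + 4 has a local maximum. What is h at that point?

Critical points: h'(w) = -4w^2 - 2w + 6 vanishes at w = -3/2, 1.
Second-derivative test with h''(w) = -8w - 2: h''(-3/2) = 10 > 0 ⇒ local minimum; h''(1) = -10 < 0 ⇒ local maximum.
The local maximum is h(1) = 23/3.

23/3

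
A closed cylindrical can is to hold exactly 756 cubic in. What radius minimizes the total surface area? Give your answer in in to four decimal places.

4.9368

With radius r and height h, πr²h = 756 so h = 756/(πr²), and S(r) = 2πr² + 2πrh = 2πr² + 2·756/r.
S'(r) = 4πr − 2·756/r² = 0 ⇒ r³ = 756/(2π), so r ≈ 4.9368 and h = 2r ≈ 9.8736.
S''(r) = 4π + 4·756/r³ > 0, so this is the minimum; S ≈ 459.4050.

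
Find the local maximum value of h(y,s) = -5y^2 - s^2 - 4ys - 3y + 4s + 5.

∂h/∂y = -10y - 4s - 3 = 0 and ∂h/∂s = -4y - 2s + 4 = 0, so (y, s) = (-11/2, 13).
The Hessian has h_{yy} = -10, h_{ss} = -2, h_{ys} = -4, giving D = 4 > 0 with h_{yy} < 0, so the point is a local maximum.
h(-11/2, 13) = 157/4.

157/4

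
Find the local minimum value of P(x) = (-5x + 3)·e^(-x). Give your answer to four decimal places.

By the product rule, P'(x) = (5x - 8)·e^(-x). Since e^(-x) > 0, the only critical point is x = 8/5.
P''(8/5) has the same sign as 5 > 0, so this is a local minimum.
P(8/5) = (-5)·e^(-8/5) ≈ -1.0095.

-1.0095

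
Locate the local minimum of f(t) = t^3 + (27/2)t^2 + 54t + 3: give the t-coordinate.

f'(t) = 3t^2 + 27t + 54 = 0 at t = -6, -3.
f''(t) = 6t + 27. f''(-6) = -9 < 0 ⇒ local maximum; f''(-3) = 9 > 0 ⇒ local minimum.
So the local minimum value is f(-3) = -129/2.

-3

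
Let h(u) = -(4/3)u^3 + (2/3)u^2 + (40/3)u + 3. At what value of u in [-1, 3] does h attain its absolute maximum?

2

The derivative is -4u^2 + (4/3)u + 40/3, whose only zero in [-1, 3] is u = 2.
Evaluating at the critical points and endpoints: h(-1) = -25/3; h(2) = 65/3; h(3) = 13.
Hence the absolute maximum is 65/3 at u = 2.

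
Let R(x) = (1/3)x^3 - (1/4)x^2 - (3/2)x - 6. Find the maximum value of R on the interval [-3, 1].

Differentiating, R'(x) = x^2 - (1/2)x - 3/2; whose only zero in [-3, 1] is x = -1.
Evaluating at the critical points and endpoints: R(-3) = -51/4,  R(-1) = -61/12,  R(1) = -89/12.
Hence the absolute maximum is -61/12 at x = -1.

-61/12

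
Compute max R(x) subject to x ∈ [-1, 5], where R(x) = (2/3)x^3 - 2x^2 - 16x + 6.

The derivative is 2x^2 - 4x - 16, whose only zero in [-1, 5] is x = 4.
Candidates: R(-1) = 58/3,  R(4) = -142/3,  R(5) = -122/3.
The maximum over the interval is 58/3, attained at x = -1.

58/3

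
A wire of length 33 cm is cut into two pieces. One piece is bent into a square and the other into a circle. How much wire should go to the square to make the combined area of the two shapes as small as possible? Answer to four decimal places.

18.4833

Let x be the length used for the square. Square side x/4; circle radius (33−x)/(2π).
A(x) = (x/4)² + π·((33−x)/(2π))² = x²/16 + (33−x)²/(4π) for 0 ≤ x ≤ 33. A'(x) = x/8 − (33−x)/(2π) = 0 gives x = 4·33/(π+4) ≈ 18.4833.
A'' = 1/8 + 1/(2π) > 0, so this gives the minimum combined area; x ≈ 18.4833 cm to the square.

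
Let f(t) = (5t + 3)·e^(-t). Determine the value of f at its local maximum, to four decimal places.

f'(t) = 5·e^(-t) + (5t + 3)·(-1)·e^(-t) = (-5t + 2)·e^(-t). Since e^(-t) > 0, the only critical point is t = 2/5.
f''(2/5) has the same sign as -5 < 0, so this is a local maximum.
f(2/5) = (5)·e^(-2/5) ≈ 3.3516.

3.3516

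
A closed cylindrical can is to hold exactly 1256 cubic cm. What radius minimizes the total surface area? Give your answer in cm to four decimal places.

With radius r and height h, πr²h = 1256 so h = 1256/(πr²), and S(r) = 2πr² + 2πrh = 2πr² + 2·1256/r.
S'(r) = 4πr − 2·1256/r² = 0 ⇒ r³ = 1256/(2π), so r ≈ 5.8470 and h = 2r ≈ 11.6941.
S''(r) = 4π + 4·1256/r³ > 0, so this is the minimum; S ≈ 644.4279.

5.8470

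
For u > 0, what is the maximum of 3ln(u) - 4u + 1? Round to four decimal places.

-2.8630

R'(u) = 3/u − 4 = 0 gives u = 3/4.
R''(u) = -3/u², which is negative for u > 0, so this is a local maximum.
R(3/4) = 3·ln(3/4) - 3 + 1 ≈ -2.8630.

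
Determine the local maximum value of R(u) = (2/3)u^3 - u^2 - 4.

-4

R'(u) = 2u^2 - 2u. Setting R'(u) = 0 gives u ∈ {0, 1}.
Since R''(u) = 4u - 2, we get R''(0) = -2 < 0 ⇒ local maximum; R''(1) = 2 > 0 ⇒ local minimum.
Thus R has its local maximum at u = 0, with value -4.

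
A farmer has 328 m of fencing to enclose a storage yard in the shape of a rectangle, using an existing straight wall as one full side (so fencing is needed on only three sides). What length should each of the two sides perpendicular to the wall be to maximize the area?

Let the sides perpendicular to the wall have length x and the parallel side y, so 2x + y = 328 and the area is A = xy = x(328 − 2x).
A'(x) = 328 − 4x = 0 gives x = 82, and A''(x) = −4 < 0 confirms a maximum.
Then y = 328 − 2·82 = 164 and A = 13448.

82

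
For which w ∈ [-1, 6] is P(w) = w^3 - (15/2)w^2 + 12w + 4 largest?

P'(w) = 3w^2 - 15w + 12, which vanishes at w = 1 and w = 4.
Candidates: P(-1) = -33/2, P(1) = 19/2, P(4) = -4, P(6) = 22.
So the maximum is P(6) = 22.

6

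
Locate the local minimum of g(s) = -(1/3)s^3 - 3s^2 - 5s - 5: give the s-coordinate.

-5

g'(s) = -s^2 - 6s - 5. Setting g'(s) = 0 gives s ∈ {-5, -1}.
Since g''(s) = -2s - 6, we get g''(-5) = 4 > 0 ⇒ local minimum; g''(-1) = -4 < 0 ⇒ local maximum.
So the local minimum value is g(-5) = -40/3.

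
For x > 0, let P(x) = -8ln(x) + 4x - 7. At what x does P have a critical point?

2

P'(x) = -8/x + 4 = 0 gives x = 2.
P''(x) = 8/x², which is positive for x > 0, so this is a local minimum.
P(2) = -8·ln(2) + 8 - 7 ≈ -4.5452.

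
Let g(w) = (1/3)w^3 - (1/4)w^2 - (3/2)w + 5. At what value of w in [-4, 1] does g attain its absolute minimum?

g'(w) = w^2 - (1/2)w - 3/2, whose only zero in [-4, 1] is w = -1.
Candidates: g(-4) = -43/3, g(-1) = 71/12, g(1) = 43/12.
The minimum over the interval is -43/3, attained at w = -4.

-4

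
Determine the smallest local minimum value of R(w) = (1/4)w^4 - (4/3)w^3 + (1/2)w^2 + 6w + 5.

13/12

Critical points: R'(w) = w^3 - 4w^2 + w + 6 vanishes at w = -1, 2, 3.
Since R''(w) = 3w^2 - 8w + 1, we get R''(-1) = 12 > 0 ⇒ local minimum; R''(2) = -3 < 0 ⇒ local maximum; R''(3) = 4 > 0 ⇒ local minimum.
So the smallest local minimum value is R(-1) = 13/12.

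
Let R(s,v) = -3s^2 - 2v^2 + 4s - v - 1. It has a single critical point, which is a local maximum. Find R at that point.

11/24

∂R/∂s = -6s + 4 = 0 and ∂R/∂v = -4v - 1 = 0, so (s, v) = (2/3, -1/4).
The Hessian has R_{ss} = -6, R_{vv} = -4, R_{sv} = 0, giving D = 24 > 0 with R_{ss} < 0, so the point is a local maximum.
R(2/3, -1/4) = 11/24.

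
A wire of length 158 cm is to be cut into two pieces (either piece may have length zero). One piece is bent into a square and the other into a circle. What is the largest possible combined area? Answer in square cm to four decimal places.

1986.5720

Let x be the length used for the square. Square side x/4; circle radius (158−x)/(2π).
A(x) = (x/4)² + π·((158−x)/(2π))² = x²/16 + (158−x)²/(4π) for 0 ≤ x ≤ 158. A'(x) = x/8 − (158−x)/(2π) = 0 gives x = 4·158/(π+4) ≈ 88.4957.
A'' > 0, so the interior critical point is a minimum; the maximum is at an endpoint. A(0) = 1986.5720 and A(158) = 1560.2500, so the largest area is 1986.5720.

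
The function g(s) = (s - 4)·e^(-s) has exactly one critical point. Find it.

5

g'(s) = 1·e^(-s) + (s - 4)·(-1)·e^(-s) = (-s + 5)·e^(-s). Since e^(-s) > 0, the only critical point is s = 5.
g''(5) has the same sign as -1 < 0, so this is a local maximum.
g(5) = (1)·e^(-5) ≈ 0.0067.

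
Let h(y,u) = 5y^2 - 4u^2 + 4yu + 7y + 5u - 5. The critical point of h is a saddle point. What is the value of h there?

-691/96

∂h/∂y = 10y + 4u + 7 = 0 and ∂h/∂u = 4y - 8u + 5 = 0, so (y, u) = (-19/24, 11/48).
The Hessian has h_{yy} = 10, h_{uu} = -8, h_{yu} = 4, giving D = -96 < 0, so the point is a saddle point.
h(-19/24, 11/48) = -691/96.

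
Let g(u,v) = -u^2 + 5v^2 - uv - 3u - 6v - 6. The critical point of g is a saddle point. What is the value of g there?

-33/7

∂g/∂u = -2u - v - 3 = 0 and ∂g/∂v = -u + 10v - 6 = 0, so (u, v) = (-12/7, 3/7).
The Hessian has g_{uu} = -2, g_{vv} = 10, g_{uv} = -1, giving D = -21 < 0, so the point is a saddle point.
g(-12/7, 3/7) = -33/7.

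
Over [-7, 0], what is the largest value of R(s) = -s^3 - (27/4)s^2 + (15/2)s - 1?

Differentiating, R'(s) = -3s^2 - (27/2)s + 15/2; whose only zero in [-7, 0] is s = -5.
Evaluating at the critical points and endpoints: R(-7) = -165/4; R(-5) = -329/4; R(0) = -1.
Hence the absolute maximum is -1 at s = 0.

-1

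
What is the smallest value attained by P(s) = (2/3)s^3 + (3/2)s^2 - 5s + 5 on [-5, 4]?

P'(s) = 2s^2 + 3s - 5, which vanishes at s = -5/2 and s = 1.
Candidates: P(-5) = -95/6,  P(-5/2) = 395/24,  P(1) = 13/6,  P(4) = 155/3.
The minimum over the interval is -95/6, attained at s = -5.

-95/6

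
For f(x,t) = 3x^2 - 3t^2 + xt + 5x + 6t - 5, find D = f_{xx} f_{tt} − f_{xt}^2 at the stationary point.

∂f/∂x = 6x + t + 5 = 0 and ∂f/∂t = x - 6t + 6 = 0, so (x, t) = (-36/37, 31/37).
The Hessian has f_{xx} = 6, f_{tt} = -6, f_{xt} = 1, giving D = -37 < 0, so the point is a saddle point.
D = (6)·(-6) − (1)^2 = -37.

-37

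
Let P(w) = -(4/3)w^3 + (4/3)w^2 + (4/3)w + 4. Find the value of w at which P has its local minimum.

P'(w) = -4w^2 + (8/3)w + 4/3. Setting P'(w) = 0 gives w ∈ {-1/3, 1}.
Since P''(w) = -8w + 8/3, we get P''(-1/3) = 16/3 > 0 ⇒ local minimum; P''(1) = -16/3 < 0 ⇒ local maximum.
So the local minimum value is P(-1/3) = 304/81.

-1/3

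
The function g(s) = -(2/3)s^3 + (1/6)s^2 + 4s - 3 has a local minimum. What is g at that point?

g'(s) = -2s^2 + (1/3)s + 4 = 0 at s = -4/3, 3/2.
Second-derivative test with g''(s) = -4s + 1/3: g''(-4/3) = 17/3 > 0 ⇒ local minimum; g''(3/2) = -17/3 < 0 ⇒ local maximum.
The local minimum is g(-4/3) = -523/81.

-523/81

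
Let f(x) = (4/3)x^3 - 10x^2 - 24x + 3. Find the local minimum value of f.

-213

Critical points: f'(x) = 4x^2 - 20x - 24 vanishes at x = -1, 6.
Since f''(x) = 8x - 20, we get f''(-1) = -28 < 0 ⇒ local maximum; f''(6) = 28 > 0 ⇒ local minimum.
Thus f has its local minimum at x = 6, with value -213.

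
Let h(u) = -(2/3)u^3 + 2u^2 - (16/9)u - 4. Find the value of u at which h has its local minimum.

h'(u) = -2u^2 + 4u - 16/9 = 0 at u = 2/3, 4/3.
Since h''(u) = -4u + 4, we get h''(2/3) = 4/3 > 0 ⇒ local minimum; h''(4/3) = -4/3 < 0 ⇒ local maximum.
The local minimum is h(2/3) = -364/81.

2/3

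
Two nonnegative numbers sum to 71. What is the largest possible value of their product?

5041/4

With x + y = 71, the product is P(x) = x(71 − x).
P'(x) = 71 − 2x = 0 gives x = 71/2; P'' = −2 < 0, so this is the maximum.
P = 71/2·71/2 = 5041/4.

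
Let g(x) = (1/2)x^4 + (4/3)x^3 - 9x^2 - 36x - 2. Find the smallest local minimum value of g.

g'(x) = 2x^3 + 4x^2 - 18x - 36. Setting g'(x) = 0 gives x ∈ {-3, -2, 3}.
Since g''(x) = 6x^2 + 8x - 18, we get g''(-3) = 12 > 0 ⇒ local minimum; g''(-2) = -10 < 0 ⇒ local maximum; g''(3) = 60 > 0 ⇒ local minimum.
The smallest local minimum is g(3) = -229/2.

-229/2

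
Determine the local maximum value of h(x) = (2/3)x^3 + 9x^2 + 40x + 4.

Critical points: h'(x) = 2x^2 + 18x + 40 vanishes at x = -5, -4.
Since h''(x) = 4x + 18, we get h''(-5) = -2 < 0 ⇒ local maximum; h''(-4) = 2 > 0 ⇒ local minimum.
Thus h has its local maximum at x = -5, with value -163/3.

-163/3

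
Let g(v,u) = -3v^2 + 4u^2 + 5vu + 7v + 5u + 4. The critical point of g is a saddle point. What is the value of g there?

∂g/∂v = -6v + 5u + 7 = 0 and ∂g/∂u = 5v + 8u + 5 = 0, so (v, u) = (31/73, -65/73).
The Hessian has g_{vv} = -6, g_{uu} = 8, g_{vu} = 5, giving D = -73 < 0, so the point is a saddle point.
g(31/73, -65/73) = 238/73.

238/73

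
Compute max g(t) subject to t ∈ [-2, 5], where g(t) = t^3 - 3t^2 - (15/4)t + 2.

133/4

Differentiating, g'(t) = 3t^2 - 6t - 15/4; which vanishes at t = -1/2 and t = 5/2.
Compare values at every candidate in [-2, 5]: g(-2) = -21/2; g(-1/2) = 3; g(5/2) = -21/2; g(5) = 133/4.
So the maximum is g(5) = 133/4.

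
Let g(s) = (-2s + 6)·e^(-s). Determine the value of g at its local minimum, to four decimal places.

Differentiating with the product rule gives g'(s) = (2s - 8)·e^(-s). Since e^(-s) > 0, the only critical point is s = 4.
g''(4) has the same sign as 2 > 0, so this is a local minimum.
g(4) = (-2)·e^(-4) ≈ -0.0366.

-0.0366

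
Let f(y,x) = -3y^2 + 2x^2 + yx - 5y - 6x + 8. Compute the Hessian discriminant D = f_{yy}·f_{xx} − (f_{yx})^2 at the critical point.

-25

∂f/∂y = -6y + x - 5 = 0 and ∂f/∂x = y + 4x - 6 = 0, so (y, x) = (-14/25, 41/25).
The Hessian has f_{yy} = -6, f_{xx} = 4, f_{yx} = 1, giving D = -25 < 0, so the point is a saddle point.
D = (-6)·(4) − (1)^2 = -25.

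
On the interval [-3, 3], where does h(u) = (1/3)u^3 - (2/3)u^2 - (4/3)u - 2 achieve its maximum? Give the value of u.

-2/3

The derivative is u^2 - (4/3)u - 4/3, which vanishes at u = -2/3 and u = 2.
Compare values at every candidate in [-3, 3]: h(-3) = -13; h(-2/3) = -122/81; h(2) = -14/3; h(3) = -3.
So the maximum is h(-2/3) = -122/81.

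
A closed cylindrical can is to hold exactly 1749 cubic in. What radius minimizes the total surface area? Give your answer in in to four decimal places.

With radius r and height h, πr²h = 1749 so h = 1749/(πr²), and S(r) = 2πr² + 2πrh = 2πr² + 2·1749/r.
S'(r) = 4πr − 2·1749/r² = 0 ⇒ r³ = 1749/(2π), so r ≈ 6.5294 and h = 2r ≈ 13.0587.
S''(r) = 4π + 4·1749/r³ > 0, so this is the minimum; S ≈ 803.6021.

6.5294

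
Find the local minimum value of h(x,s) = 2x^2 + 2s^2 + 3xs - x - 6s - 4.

-12

∂h/∂x = 4x + 3s - 1 = 0 and ∂h/∂s = 3x + 4s - 6 = 0, so (x, s) = (-2, 3).
The Hessian has h_{xx} = 4, h_{ss} = 4, h_{xs} = 3, giving D = 7 > 0 with h_{xx} > 0, so the point is a local minimum.
h(-2, 3) = -12.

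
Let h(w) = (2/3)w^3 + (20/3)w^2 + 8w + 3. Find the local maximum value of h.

51

Critical points: h'(w) = 2w^2 + (40/3)w + 8 vanishes at w = -6, -2/3.
Second-derivative test with h''(w) = 4w + 40/3: h''(-6) = -32/3 < 0 ⇒ local maximum; h''(-2/3) = 32/3 > 0 ⇒ local minimum.
Thus h has its local maximum at w = -6, with value 51.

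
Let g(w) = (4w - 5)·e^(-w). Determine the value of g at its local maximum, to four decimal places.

g'(w) = 4·e^(-w) + (4w - 5)·(-1)·e^(-w) = (-4w + 9)·e^(-w). Since e^(-w) > 0, the only critical point is w = 9/4.
g''(9/4) has the same sign as -4 < 0, so this is a local maximum.
g(9/4) = (4)·e^(-9/4) ≈ 0.4216.

0.4216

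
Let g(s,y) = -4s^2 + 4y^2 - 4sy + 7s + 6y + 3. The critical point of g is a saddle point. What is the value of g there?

23/4

∂g/∂s = -8s - 4y + 7 = 0 and ∂g/∂y = -4s + 8y + 6 = 0, so (s, y) = (1, -1/4).
The Hessian has g_{ss} = -8, g_{yy} = 8, g_{sy} = -4, giving D = -80 < 0, so the point is a saddle point.
g(1, -1/4) = 23/4.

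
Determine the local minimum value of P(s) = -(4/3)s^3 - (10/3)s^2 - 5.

Critical points: P'(s) = -4s^2 - (20/3)s vanishes at s = -5/3, 0.
Second-derivative test with P''(s) = -8s - 20/3: P''(-5/3) = 20/3 > 0 ⇒ local minimum; P''(0) = -20/3 < 0 ⇒ local maximum.
So the local minimum value is P(-5/3) = -655/81.

-655/81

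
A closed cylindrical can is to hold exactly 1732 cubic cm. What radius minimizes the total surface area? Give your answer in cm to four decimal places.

6.5081

With radius r and height h, πr²h = 1732 so h = 1732/(πr²), and S(r) = 2πr² + 2πrh = 2πr² + 2·1732/r.
S'(r) = 4πr − 2·1732/r² = 0 ⇒ r³ = 1732/(2π), so r ≈ 6.5081 and h = 2r ≈ 13.0163.
S''(r) = 4π + 4·1732/r³ > 0, so this is the minimum; S ≈ 798.3864.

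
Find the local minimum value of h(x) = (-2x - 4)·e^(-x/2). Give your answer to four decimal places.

-4.0000

Differentiating with the product rule gives h'(x) = (x)·e^(-x/2). Since e^(-x/2) > 0, the only critical point is x = 0.
h''(0) has the same sign as 1 > 0, so this is a local minimum.
h(0) = (-4)·e^(0) ≈ -4.0000.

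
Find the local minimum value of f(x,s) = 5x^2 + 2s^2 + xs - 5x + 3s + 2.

∂f/∂x = 10x + s - 5 = 0 and ∂f/∂s = x + 4s + 3 = 0, so (x, s) = (23/39, -35/39).
The Hessian has f_{xx} = 10, f_{ss} = 4, f_{xs} = 1, giving D = 39 > 0 with f_{xx} > 0, so the point is a local minimum.
f(23/39, -35/39) = -32/39.

-32/39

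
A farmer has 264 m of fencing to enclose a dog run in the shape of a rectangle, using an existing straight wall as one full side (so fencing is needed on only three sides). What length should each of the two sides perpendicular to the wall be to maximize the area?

Let the sides perpendicular to the wall have length x and the parallel side y, so 2x + y = 264 and the area is A = xy = x(264 − 2x).
A'(x) = 264 − 4x = 0 gives x = 66, and A''(x) = −4 < 0 confirms a maximum.
Then y = 264 − 2·66 = 132 and A = 8712.

66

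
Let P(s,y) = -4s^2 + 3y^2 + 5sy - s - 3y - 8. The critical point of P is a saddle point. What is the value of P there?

∂P/∂s = -8s + 5y - 1 = 0 and ∂P/∂y = 5s + 6y - 3 = 0, so (s, y) = (9/73, 29/73).
The Hessian has P_{ss} = -8, P_{yy} = 6, P_{sy} = 5, giving D = -73 < 0, so the point is a saddle point.
P(9/73, 29/73) = -632/73.

-632/73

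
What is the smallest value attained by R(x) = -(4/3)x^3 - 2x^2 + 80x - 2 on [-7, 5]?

R'(x) = -4x^2 - 4x + 80, which vanishes at x = -5 and x = 4.
Candidates: R(-7) = -608/3; R(-5) = -856/3; R(4) = 602/3; R(5) = 544/3.
So the minimum is R(-5) = -856/3.

-856/3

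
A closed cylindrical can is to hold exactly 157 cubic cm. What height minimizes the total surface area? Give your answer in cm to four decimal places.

5.8470

With radius r and height h, πr²h = 157 so h = 157/(πr²), and S(r) = 2πr² + 2πrh = 2πr² + 2·157/r.
S'(r) = 4πr − 2·157/r² = 0 ⇒ r³ = 157/(2π), so r ≈ 2.9235 and h = 2r ≈ 5.8470.
S''(r) = 4π + 4·157/r³ > 0, so this is the minimum; S ≈ 161.1070.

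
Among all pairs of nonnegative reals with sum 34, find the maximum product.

With x + y = 34, the product is P(x) = x(34 − x).
P'(x) = 34 − 2x = 0 gives x = 17; P'' = −2 < 0, so this is the maximum.
P = 17·17 = 289.

289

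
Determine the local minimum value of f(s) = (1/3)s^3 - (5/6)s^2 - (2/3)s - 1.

-3

f'(s) = s^2 - (5/3)s - 2/3. Setting f'(s) = 0 gives s ∈ {-1/3, 2}.
Second-derivative test with f''(s) = 2s - 5/3: f''(-1/3) = -7/3 < 0 ⇒ local maximum; f''(2) = 7/3 > 0 ⇒ local minimum.
So the local minimum value is f(2) = -3.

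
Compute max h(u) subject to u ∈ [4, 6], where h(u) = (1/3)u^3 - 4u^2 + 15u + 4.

h'(u) = u^2 - 8u + 15, whose only zero in [4, 6] is u = 5.
Evaluating at the critical points and endpoints: h(4) = 64/3; h(5) = 62/3; h(6) = 22.
The maximum over the interval is 22, attained at u = 6.

22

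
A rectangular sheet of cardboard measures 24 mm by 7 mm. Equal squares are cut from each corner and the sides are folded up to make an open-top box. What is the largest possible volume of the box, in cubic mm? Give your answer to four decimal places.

With cut size x, the volume is V(x) = x(24 − 2x)(7 − 2x) for 0 < x < 3.5.
V'(x) = 12x^2 − 124x + 168. Setting V'(x) = 0 gives x ≈ 1.6037 (the root in (0, 3.5)).
V''(x) = 24x − 124 is negative there, so this is the maximum; V ≈ 126.4646.

126.4646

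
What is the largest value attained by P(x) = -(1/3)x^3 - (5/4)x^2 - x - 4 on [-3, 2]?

-13/4

The derivative is -x^2 - (5/2)x - 1, which vanishes at x = -2 and x = -1/2.
Compare values at every candidate in [-3, 2]: P(-3) = -13/4; P(-2) = -13/3; P(-1/2) = -181/48; P(2) = -41/3.
So the maximum is P(-3) = -13/4.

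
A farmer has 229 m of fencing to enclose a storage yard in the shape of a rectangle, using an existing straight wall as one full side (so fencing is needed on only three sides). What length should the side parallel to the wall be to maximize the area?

Let the sides perpendicular to the wall have length x and the parallel side y, so 2x + y = 229 and the area is A = xy = x(229 − 2x).
A'(x) = 229 − 4x = 0 gives x = 229/4, and A''(x) = −4 < 0 confirms a maximum.
Then y = 229 − 2·229/4 = 229/2 and A = 52441/8.

229/2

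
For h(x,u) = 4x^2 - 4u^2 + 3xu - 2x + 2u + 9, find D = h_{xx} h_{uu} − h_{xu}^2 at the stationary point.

∂h/∂x = 8x + 3u - 2 = 0 and ∂h/∂u = 3x - 8u + 2 = 0, so (x, u) = (10/73, 22/73).
The Hessian has h_{xx} = 8, h_{uu} = -8, h_{xu} = 3, giving D = -73 < 0, so the point is a saddle point.
D = (8)·(-8) − (3)^2 = -73.

-73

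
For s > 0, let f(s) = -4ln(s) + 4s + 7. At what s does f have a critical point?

1

f'(s) = -4/s + 4 = 0 gives s = 1.
f''(s) = 4/s², which is positive for s > 0, so this is a local minimum.
f(1) = -4·ln(1) + 4 + 7 ≈ 11.0000.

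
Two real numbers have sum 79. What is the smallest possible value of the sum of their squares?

With a + b = 79, a^2 + b^2 = a^2 + (79 − a)^2.
The derivative 2a − 2(79 − a) = 4a − 158 vanishes at a = 79/2; second derivative 4 > 0, a minimum.
The minimum is 2·(79/2)^2 = 6241/2.

6241/2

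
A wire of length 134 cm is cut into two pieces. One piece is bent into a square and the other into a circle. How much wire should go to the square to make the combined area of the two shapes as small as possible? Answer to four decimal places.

75.0533

Let x be the length used for the square. Square side x/4; circle radius (134−x)/(2π).
A(x) = (x/4)² + π·((134−x)/(2π))² = x²/16 + (134−x)²/(4π) for 0 ≤ x ≤ 134. A'(x) = x/8 − (134−x)/(2π) = 0 gives x = 4·134/(π+4) ≈ 75.0533.
A'' = 1/8 + 1/(2π) > 0, so this gives the minimum combined area; x ≈ 75.0533 cm to the square.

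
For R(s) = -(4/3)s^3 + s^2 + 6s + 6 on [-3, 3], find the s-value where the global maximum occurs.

-3

Differentiating, R'(s) = -4s^2 + 2s + 6; which vanishes at s = -1 and s = 3/2.
Candidates: R(-3) = 33,  R(-1) = 7/3,  R(3/2) = 51/4,  R(3) = -3.
So the maximum is R(-3) = 33.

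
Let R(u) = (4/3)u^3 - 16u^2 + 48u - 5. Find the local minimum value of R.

-5

R'(u) = 4u^2 - 32u + 48 = 0 at u = 2, 6.
Second-derivative test with R''(u) = 8u - 32: R''(2) = -16 < 0 ⇒ local maximum; R''(6) = 16 > 0 ⇒ local minimum.
So the local minimum value is R(6) = -5.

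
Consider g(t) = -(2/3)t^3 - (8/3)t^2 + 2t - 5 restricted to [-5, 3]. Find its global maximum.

5/3

g'(t) = -2t^2 - (16/3)t + 2, which vanishes at t = -3 and t = 1/3.
Candidates: g(-5) = 5/3, g(-3) = -17, g(1/3) = -377/81, g(3) = -41.
So the maximum is g(-5) = 5/3.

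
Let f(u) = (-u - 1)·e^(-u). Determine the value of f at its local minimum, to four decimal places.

-1.0000

By the product rule, f'(u) = (u)·e^(-u). Since e^(-u) > 0, the only critical point is u = 0.
f''(0) has the same sign as 1 > 0, so this is a local minimum.
f(0) = (-1)·e^(0) ≈ -1.0000.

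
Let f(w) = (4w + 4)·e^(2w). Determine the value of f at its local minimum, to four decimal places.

-0.0996

Differentiating with the product rule gives f'(w) = (8w + 12)·e^(2w). Since e^(2w) > 0, the only critical point is w = -3/2.
f''(-3/2) has the same sign as 8 > 0, so this is a local minimum.
f(-3/2) = (-2)·e^(-3) ≈ -0.0996.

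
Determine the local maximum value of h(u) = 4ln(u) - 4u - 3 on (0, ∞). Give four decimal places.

h'(u) = 4/u − 4 = 0 gives u = 1.
h''(u) = -4/u², which is negative for u > 0, so this is a local maximum.
h(1) = 4·ln(1) - 4 - 3 ≈ -7.0000.

-7.0000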